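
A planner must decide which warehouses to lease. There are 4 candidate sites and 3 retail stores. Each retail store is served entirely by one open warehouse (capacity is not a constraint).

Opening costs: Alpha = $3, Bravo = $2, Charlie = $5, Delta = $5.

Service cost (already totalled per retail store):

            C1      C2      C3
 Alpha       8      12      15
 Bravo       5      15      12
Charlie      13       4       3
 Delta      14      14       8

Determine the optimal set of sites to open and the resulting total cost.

For any fixed open set, each retail store goes to its cheapest open site; total = fixed + service.
{Bravo, Charlie}: C1→Bravo 5, C2→Charlie 4, C3→Charlie 3. Service 12; fixed 7; total 19.
{Alpha, Bravo, Charlie}: C1→Bravo 5, C2→Charlie 4, C3→Charlie 3. Service 12; fixed 10; total 22.
{Alpha, Charlie}: C1→Alpha 8, C2→Charlie 4, C3→Charlie 3. Service 15; fixed 8; total 23.
{Alpha, Bravo, Charlie, Delta}: C1→Bravo 5, C2→Charlie 4, C3→Charlie 3. Service 12; fixed 15; total 27.
No other subset beats 19.

Open Bravo and Charlie; minimum total cost 19.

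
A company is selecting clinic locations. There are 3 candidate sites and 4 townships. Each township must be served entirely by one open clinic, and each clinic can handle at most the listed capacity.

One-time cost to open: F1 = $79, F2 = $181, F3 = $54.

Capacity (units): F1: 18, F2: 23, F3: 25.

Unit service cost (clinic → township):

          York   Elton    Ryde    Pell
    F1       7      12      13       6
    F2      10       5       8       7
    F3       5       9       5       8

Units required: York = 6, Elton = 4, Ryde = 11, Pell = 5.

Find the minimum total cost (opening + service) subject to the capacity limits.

Open {F1, F3}: York→F3 5·6=30, Elton→F3 9·4=36, Ryde→F3 5·11=55, Pell→F1 6·5=30.
Loads: F1 carries 5/18, F3 carries 21/25. Service 151; fixed 133; total 284.
Next best feasible plan costs 296.

Minimum total cost: 284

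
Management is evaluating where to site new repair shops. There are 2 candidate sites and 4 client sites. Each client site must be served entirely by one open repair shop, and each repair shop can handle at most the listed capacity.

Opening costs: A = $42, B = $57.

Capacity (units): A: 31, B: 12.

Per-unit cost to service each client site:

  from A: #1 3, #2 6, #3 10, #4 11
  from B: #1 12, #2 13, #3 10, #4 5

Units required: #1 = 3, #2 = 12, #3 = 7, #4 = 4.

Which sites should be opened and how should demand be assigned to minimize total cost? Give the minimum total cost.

Minimum total cost: 237

Open {A}: #1→A 3·3=9, #2→A 6·12=72, #3→A 10·7=70, #4→A 11·4=44.
Loads: A carries 26/31. Service 195; fixed 42; total 237.
Next best feasible plan costs 270.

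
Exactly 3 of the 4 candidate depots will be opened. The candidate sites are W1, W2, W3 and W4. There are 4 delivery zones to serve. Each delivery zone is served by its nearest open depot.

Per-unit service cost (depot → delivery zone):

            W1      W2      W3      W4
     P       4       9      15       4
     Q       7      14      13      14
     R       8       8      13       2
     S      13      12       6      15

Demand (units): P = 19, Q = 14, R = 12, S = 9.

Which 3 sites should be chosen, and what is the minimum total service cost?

Choose W1, W3 and W4; total service cost 252.

With exactly 3 open, each delivery zone uses its cheapest among the chosen.
{W1, W3, W4}: P→W1 4·19=76, Q→W1 7·14=98, R→W4 2·12=24, S→W3 6·9=54. Service cost 252.
{W1, W2, W4}: service cost 306
{W1, W2, W3}: service cost 324
Among all 4 size-3 choices, {W1, W3, W4} is lowest.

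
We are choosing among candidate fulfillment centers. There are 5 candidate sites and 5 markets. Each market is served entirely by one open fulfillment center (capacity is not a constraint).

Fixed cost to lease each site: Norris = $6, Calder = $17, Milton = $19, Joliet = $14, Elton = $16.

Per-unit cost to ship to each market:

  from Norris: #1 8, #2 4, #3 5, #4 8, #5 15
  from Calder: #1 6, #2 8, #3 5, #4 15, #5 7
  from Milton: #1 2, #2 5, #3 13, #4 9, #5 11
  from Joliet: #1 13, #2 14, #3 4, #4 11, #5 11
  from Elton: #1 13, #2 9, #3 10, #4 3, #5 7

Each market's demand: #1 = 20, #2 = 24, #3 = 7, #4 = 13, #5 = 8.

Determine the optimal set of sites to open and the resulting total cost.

Open Norris, Milton and Elton; minimum total cost 307.

For any fixed open set, each market goes to its cheapest open site; total = fixed + service.
{Norris, Milton, Elton}: #1→Milton 2·20=40, #2→Norris 4·24=96, #3→Norris 5·7=35, #4→Elton 3·13=39, #5→Elton 7·8=56. Service 266; fixed 41; total 307.
{Norris, Milton, Joliet, Elton}: #1→Milton 2·20=40, #2→Norris 4·24=96, #3→Joliet 4·7=28, #4→Elton 3·13=39, #5→Elton 7·8=56. Service 259; fixed 55; total 314.
{Norris, Calder, Milton, Elton}: service 266 + fixed 58 = 324
{Norris, Calder, Milton, Joliet, Elton}: #1→Milton 2·20=40, #2→Norris 4·24=96, #3→Joliet 4·7=28, #4→Elton 3·13=39, #5→Calder 7·8=56. Service 259; fixed 72; total 331.
No other subset beats 307.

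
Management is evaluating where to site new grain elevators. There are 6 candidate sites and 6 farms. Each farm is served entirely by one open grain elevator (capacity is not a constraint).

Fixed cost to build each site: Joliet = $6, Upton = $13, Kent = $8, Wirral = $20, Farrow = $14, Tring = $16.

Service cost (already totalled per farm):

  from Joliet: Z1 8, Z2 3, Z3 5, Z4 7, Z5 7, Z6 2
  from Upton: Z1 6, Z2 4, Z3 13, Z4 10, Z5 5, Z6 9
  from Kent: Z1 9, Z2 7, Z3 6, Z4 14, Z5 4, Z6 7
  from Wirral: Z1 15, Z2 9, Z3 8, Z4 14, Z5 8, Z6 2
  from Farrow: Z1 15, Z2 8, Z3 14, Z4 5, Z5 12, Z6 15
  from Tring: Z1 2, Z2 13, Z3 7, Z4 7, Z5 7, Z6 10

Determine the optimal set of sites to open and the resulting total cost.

Open Joliet only; minimum total cost 38.

For any fixed open set, each farm goes to its cheapest open site; total = fixed + service.
{Joliet}: Z1→Joliet 8, Z2→Joliet 3, Z3→Joliet 5, Z4→Joliet 7, Z5→Joliet 7, Z6→Joliet 2. Service 32; fixed 6; total 38.
{Joliet, Kent}: service 29 + fixed 14 = 43
{Joliet, Upton}: service 28 + fixed 19 = 47
{Joliet, Upton, Kent, Wirral, Farrow, Tring}: service 21 + fixed 77 = 98
No other subset beats 38.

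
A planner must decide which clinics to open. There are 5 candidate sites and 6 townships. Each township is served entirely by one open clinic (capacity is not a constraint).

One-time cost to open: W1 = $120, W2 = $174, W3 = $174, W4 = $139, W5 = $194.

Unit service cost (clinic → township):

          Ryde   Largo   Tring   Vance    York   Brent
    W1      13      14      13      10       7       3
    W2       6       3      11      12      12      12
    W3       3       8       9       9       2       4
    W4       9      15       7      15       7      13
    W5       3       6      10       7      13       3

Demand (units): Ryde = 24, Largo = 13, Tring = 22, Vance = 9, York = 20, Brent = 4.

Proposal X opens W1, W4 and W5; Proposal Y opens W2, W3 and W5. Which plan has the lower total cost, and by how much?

Proposal X: {W1, W4, W5}: Ryde→W5 3·24=72, Largo→W5 6·13=78, Tring→W4 7·22=154, Vance→W5 7·9=63, York→W1 7·20=140, Brent→W1 3·4=12. Service 519; fixed 453; total 972.
Proposal Y: {W2, W3, W5}: Ryde→W3 3·24=72, Largo→W2 3·13=39, Tring→W3 9·22=198, Vance→W5 7·9=63, York→W3 2·20=40, Brent→W5 3·4=12. Service 424; fixed 542; total 966.
Difference: |972 − 966| = 6.

Proposal Y is cheaper by 6.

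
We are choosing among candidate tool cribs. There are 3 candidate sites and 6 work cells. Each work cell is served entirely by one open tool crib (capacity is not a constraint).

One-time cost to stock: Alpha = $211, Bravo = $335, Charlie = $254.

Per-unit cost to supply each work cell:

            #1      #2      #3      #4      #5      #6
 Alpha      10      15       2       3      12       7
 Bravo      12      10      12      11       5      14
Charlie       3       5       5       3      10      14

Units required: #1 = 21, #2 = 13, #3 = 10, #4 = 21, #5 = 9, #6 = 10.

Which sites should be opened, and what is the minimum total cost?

Open Charlie only; minimum total cost 725.

For any fixed open set, each work cell goes to its cheapest open site; total = fixed + service.
{Charlie}: #1→Charlie 3·21=63, #2→Charlie 5·13=65, #3→Charlie 5·10=50, #4→Charlie 3·21=63, #5→Charlie 10·9=90, #6→Charlie 14·10=140. Service 471; fixed 254; total 725.
{Alpha, Charlie}: service 371 + fixed 465 = 836
{Alpha}: service 666 + fixed 211 = 877
{Alpha, Bravo, Charlie}: #1→Charlie 3·21=63, #2→Charlie 5·13=65, #3→Alpha 2·10=20, #4→Alpha 3·21=63, #5→Bravo 5·9=45, #6→Alpha 7·10=70. Service 326; fixed 800; total 1126.
No other subset beats 725.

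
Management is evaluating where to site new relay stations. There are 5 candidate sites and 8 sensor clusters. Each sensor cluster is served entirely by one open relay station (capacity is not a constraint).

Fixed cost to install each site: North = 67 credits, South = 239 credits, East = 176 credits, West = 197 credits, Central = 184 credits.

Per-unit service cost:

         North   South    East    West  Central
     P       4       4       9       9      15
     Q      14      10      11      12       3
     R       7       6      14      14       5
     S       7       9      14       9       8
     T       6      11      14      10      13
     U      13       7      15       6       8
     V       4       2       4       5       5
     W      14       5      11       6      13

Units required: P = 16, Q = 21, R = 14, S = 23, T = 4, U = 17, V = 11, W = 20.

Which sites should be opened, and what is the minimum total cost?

Open North and Central; minimum total cost 1073.

For any fixed open set, each sensor cluster goes to its cheapest open site; total = fixed + service.
{North, Central}: P→North 4·16=64, Q→Central 3·21=63, R→Central 5·14=70, S→North 7·23=161, T→North 6·4=24, U→Central 8·17=136, V→North 4·11=44, W→Central 13·20=260. Service 822; fixed 251; total 1073.
{South}: service 850 + fixed 239 = 1089
{South, Central}: service 666 + fixed 423 = 1089
{North, South, East, West, Central}: service 606 + fixed 863 = 1469
No other subset beats 1073.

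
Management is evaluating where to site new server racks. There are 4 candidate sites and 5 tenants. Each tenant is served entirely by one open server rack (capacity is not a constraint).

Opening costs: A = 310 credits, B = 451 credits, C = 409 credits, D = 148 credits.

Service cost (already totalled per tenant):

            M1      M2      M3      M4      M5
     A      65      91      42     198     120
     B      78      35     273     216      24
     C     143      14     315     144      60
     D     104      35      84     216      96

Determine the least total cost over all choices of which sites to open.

Minimum total cost: 683

For any fixed open set, each tenant goes to its cheapest open site; total = fixed + service.
{D}: M1→D 104, M2→D 35, M3→D 84, M4→D 216, M5→D 96. Service 535; fixed 148; total 683.
{A}: service 516 + fixed 310 = 826
{A, D}: service 436 + fixed 458 = 894
{A, B, C, D}: service 289 + fixed 1318 = 1607
No other subset beats 683.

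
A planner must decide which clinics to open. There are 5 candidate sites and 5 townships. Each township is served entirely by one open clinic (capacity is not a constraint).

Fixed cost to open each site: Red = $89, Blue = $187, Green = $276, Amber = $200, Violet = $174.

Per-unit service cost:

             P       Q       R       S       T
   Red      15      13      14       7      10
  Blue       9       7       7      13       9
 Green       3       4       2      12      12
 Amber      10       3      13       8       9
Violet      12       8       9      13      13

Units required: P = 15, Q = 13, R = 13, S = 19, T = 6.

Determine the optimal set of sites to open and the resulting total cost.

For any fixed open set, each township goes to its cheapest open site; total = fixed + service.
{Red, Green}: P→Green 3·15=45, Q→Green 4·13=52, R→Green 2·13=26, S→Red 7·19=133, T→Red 10·6=60. Service 316; fixed 365; total 681.
{Green}: P→Green 3·15=45, Q→Green 4·13=52, R→Green 2·13=26, S→Green 12·19=228, T→Green 12·6=72. Service 423; fixed 276; total 699.
{Amber}: P→Amber 10·15=150, Q→Amber 3·13=39, R→Amber 13·13=169, S→Amber 8·19=152, T→Amber 9·6=54. Service 564; fixed 200; total 764.
{Red, Blue, Green, Amber, Violet}: service 297 + fixed 926 = 1223
No other subset beats 681.

Open Red and Green; minimum total cost 681.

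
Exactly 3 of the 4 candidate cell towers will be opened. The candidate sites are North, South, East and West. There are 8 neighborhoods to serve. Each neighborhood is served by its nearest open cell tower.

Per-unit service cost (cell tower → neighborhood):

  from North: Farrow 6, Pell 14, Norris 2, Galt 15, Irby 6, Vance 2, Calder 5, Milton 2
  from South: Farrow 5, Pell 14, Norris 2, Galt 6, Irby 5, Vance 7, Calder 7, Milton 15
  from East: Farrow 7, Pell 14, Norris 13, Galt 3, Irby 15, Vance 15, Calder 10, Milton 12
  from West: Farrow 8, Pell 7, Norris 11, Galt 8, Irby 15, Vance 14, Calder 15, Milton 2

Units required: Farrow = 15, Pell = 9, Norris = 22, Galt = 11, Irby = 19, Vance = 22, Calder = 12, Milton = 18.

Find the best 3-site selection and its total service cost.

With exactly 3 open, each neighborhood uses its cheapest among the chosen.
{North, South, West}: Farrow→South 5·15=75, Pell→West 7·9=63, Norris→North 2·22=44, Galt→South 6·11=66, Irby→South 5·19=95, Vance→North 2·22=44, Calder→North 5·12=60, Milton→North 2·18=36. Service cost 483.
{North, East, West}: service cost 484
{North, South, East}: service cost 513
Among all 4 size-3 choices, {North, South, West} is lowest.

Choose North, South and West; total service cost 483.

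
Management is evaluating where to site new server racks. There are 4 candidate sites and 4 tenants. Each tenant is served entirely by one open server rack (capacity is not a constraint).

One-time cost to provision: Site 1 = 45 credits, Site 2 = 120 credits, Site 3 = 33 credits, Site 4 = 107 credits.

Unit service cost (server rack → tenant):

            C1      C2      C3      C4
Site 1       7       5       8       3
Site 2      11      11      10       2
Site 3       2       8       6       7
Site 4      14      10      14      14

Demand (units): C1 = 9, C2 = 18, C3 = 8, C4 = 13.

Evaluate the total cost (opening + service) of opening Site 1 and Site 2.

Each tenant is assigned to its cheapest site among the open ones.
{Site 1, Site 2}: C1→Site 1 7·9=63, C2→Site 1 5·18=90, C3→Site 1 8·8=64, C4→Site 2 2·13=26. Service 243; fixed 165; total 408.

Total cost: 408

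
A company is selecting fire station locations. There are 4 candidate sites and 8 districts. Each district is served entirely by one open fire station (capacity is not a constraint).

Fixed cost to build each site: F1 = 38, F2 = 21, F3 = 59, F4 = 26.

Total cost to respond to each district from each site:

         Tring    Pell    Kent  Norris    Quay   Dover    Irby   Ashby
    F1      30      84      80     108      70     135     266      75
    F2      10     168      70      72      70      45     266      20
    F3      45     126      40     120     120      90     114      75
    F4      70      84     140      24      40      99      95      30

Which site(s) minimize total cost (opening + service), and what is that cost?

Open F2 and F4; minimum total cost 435.

For any fixed open set, each district goes to its cheapest open site; total = fixed + service.
{F2, F4}: Tring→F2 10, Pell→F4 84, Kent→F2 70, Norris→F4 24, Quay→F4 40, Dover→F2 45, Irby→F4 95, Ashby→F2 20. Service 388; fixed 47; total 435.
{F2, F3, F4}: service 358 + fixed 106 = 464
{F1, F2, F4}: service 388 + fixed 85 = 473
{F1, F2, F3, F4}: service 358 + fixed 144 = 502
No other subset beats 435.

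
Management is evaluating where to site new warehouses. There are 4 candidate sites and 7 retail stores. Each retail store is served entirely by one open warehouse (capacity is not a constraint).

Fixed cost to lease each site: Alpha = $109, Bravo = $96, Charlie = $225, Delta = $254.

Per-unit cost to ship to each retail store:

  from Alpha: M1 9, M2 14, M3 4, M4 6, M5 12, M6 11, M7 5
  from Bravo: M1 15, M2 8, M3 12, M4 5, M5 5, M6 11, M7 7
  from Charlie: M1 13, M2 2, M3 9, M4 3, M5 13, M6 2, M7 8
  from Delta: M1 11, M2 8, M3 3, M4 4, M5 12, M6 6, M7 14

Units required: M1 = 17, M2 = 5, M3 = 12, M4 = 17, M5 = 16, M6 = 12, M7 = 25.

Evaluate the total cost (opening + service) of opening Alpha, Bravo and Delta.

Total cost: 1033

Each retail store is assigned to its cheapest site among the open ones.
{Alpha, Bravo, Delta}: M1→Alpha 9·17=153, M2→Bravo 8·5=40, M3→Delta 3·12=36, M4→Delta 4·17=68, M5→Bravo 5·16=80, M6→Delta 6·12=72, M7→Alpha 5·25=125. Service 574; fixed 459; total 1033.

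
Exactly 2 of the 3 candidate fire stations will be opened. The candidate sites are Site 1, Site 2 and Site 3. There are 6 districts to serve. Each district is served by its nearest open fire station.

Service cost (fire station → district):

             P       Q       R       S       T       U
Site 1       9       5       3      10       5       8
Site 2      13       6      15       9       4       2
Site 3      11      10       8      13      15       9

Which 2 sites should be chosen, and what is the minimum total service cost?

With exactly 2 open, each district uses its cheapest among the chosen.
{Site 1, Site 2}: P→Site 1 9, Q→Site 1 5, R→Site 1 3, S→Site 2 9, T→Site 2 4, U→Site 2 2. Service cost 32.
{Site 1, Site 3}: service cost 40
{Site 2, Site 3}: service cost 40
Among all 3 size-2 choices, {Site 1, Site 2} is lowest.

Choose Site 1 and Site 2; total service cost 32.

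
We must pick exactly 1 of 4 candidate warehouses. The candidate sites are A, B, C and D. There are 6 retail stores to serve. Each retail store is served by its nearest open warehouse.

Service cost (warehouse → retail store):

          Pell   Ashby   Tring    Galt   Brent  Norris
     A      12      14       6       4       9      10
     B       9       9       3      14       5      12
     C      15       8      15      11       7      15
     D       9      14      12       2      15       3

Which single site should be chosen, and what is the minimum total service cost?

Choose B only; total service cost 52.

With exactly 1 open, each retail store uses its cheapest among the chosen.
{B}: Pell→B 9, Ashby→B 9, Tring→B 3, Galt→B 14, Brent→B 5, Norris→B 12. Service cost 52.
{A}: service cost 55
{D}: service cost 55
Among all 4 size-1 choices, {B} is lowest.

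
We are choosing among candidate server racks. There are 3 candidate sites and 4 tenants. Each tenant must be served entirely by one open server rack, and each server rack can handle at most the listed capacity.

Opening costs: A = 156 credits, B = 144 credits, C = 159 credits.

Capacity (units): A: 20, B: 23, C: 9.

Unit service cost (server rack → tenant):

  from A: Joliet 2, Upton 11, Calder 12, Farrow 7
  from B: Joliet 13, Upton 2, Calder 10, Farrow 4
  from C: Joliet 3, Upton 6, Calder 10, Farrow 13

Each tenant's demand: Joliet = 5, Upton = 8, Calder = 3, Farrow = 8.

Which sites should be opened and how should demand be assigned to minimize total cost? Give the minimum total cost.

Minimum total cost: 388

Open {A, B}: Joliet→A 2·5=10, Upton→B 2·8=16, Calder→B 10·3=30, Farrow→B 4·8=32.
Loads: A carries 5/20, B carries 19/23. Service 88; fixed 300; total 388.
Next best feasible plan costs 394.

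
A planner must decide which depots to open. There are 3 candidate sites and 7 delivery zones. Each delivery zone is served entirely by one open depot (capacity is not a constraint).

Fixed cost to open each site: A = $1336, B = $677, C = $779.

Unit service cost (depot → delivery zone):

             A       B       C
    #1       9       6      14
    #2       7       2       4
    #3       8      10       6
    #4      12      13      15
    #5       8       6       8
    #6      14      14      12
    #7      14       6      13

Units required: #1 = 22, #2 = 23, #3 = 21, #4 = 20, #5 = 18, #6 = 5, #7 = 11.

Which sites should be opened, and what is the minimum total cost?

For any fixed open set, each delivery zone goes to its cheapest open site; total = fixed + service.
{B}: #1→B 6·22=132, #2→B 2·23=46, #3→B 10·21=210, #4→B 13·20=260, #5→B 6·18=108, #6→B 14·5=70, #7→B 6·11=66. Service 892; fixed 677; total 1569.
{C}: service 1173 + fixed 779 = 1952
{B, C}: #1→B 6·22=132, #2→B 2·23=46, #3→C 6·21=126, #4→B 13·20=260, #5→B 6·18=108, #6→C 12·5=60, #7→B 6·11=66. Service 798; fixed 1456; total 2254.
{A, B, C}: service 778 + fixed 2792 = 3570
No other subset beats 1569.

Open B only; minimum total cost 1569.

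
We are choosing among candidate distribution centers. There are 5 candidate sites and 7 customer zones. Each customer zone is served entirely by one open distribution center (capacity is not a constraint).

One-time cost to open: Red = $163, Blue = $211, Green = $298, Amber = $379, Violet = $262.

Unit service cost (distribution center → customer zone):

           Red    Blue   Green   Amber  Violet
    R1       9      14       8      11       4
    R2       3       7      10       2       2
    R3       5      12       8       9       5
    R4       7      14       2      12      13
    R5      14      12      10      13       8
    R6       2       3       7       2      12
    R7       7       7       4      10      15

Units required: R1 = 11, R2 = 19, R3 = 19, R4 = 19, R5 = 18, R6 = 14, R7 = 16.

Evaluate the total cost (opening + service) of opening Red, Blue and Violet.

Total cost: 1230

Each customer zone is assigned to its cheapest site among the open ones.
{Red, Blue, Violet}: R1→Violet 4·11=44, R2→Violet 2·19=38, R3→Red 5·19=95, R4→Red 7·19=133, R5→Violet 8·18=144, R6→Red 2·14=28, R7→Red 7·16=112. Service 594; fixed 636; total 1230.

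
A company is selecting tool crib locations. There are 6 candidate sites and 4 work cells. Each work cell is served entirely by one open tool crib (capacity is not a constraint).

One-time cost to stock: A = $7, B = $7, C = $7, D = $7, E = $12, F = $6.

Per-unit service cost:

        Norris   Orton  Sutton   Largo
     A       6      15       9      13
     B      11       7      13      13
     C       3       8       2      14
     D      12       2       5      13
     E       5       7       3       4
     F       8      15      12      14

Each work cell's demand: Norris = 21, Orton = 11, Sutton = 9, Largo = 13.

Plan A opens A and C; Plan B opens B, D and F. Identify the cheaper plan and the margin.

Plan A: {A, C}: Norris→C 3·21=63, Orton→C 8·11=88, Sutton→C 2·9=18, Largo→A 13·13=169. Service 338; fixed 14; total 352.
Plan B: {B, D, F}: Norris→F 8·21=168, Orton→D 2·11=22, Sutton→D 5·9=45, Largo→B 13·13=169. Service 404; fixed 20; total 424.
Difference: |352 − 424| = 72.

Plan A is cheaper by 72.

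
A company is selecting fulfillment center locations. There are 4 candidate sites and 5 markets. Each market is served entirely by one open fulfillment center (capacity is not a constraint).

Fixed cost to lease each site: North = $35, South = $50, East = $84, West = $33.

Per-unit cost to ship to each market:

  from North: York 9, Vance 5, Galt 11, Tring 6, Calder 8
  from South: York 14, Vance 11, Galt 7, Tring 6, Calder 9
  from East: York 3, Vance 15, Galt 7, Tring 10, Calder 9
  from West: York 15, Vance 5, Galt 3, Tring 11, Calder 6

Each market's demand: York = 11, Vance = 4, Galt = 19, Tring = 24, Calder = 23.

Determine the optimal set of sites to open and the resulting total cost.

For any fixed open set, each market goes to its cheapest open site; total = fixed + service.
{North, West}: York→North 9·11=99, Vance→North 5·4=20, Galt→West 3·19=57, Tring→North 6·24=144, Calder→West 6·23=138. Service 458; fixed 68; total 526.
{North, East, West}: service 392 + fixed 152 = 544
{South, East, West}: service 392 + fixed 167 = 559
{North, South, East, West}: York→East 3·11=33, Vance→North 5·4=20, Galt→West 3·19=57, Tring→North 6·24=144, Calder→West 6·23=138. Service 392; fixed 202; total 594.
No other subset beats 526.

Open North and West; minimum total cost 526.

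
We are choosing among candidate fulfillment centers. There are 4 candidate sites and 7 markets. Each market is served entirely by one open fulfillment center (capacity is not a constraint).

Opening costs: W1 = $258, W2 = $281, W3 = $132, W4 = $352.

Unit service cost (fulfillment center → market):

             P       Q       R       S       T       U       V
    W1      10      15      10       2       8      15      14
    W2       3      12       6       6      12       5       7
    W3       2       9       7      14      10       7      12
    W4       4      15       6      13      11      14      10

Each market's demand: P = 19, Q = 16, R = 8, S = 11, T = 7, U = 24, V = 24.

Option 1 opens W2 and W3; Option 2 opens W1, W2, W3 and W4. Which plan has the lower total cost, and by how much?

Option 1: {W2, W3}: P→W3 2·19=38, Q→W3 9·16=144, R→W2 6·8=48, S→W2 6·11=66, T→W3 10·7=70, U→W2 5·24=120, V→W2 7·24=168. Service 654; fixed 413; total 1067.
Option 2: {W1, W2, W3, W4}: P→W3 2·19=38, Q→W3 9·16=144, R→W2 6·8=48, S→W1 2·11=22, T→W1 8·7=56, U→W2 5·24=120, V→W2 7·24=168. Service 596; fixed 1023; total 1619.
Difference: |1067 − 1619| = 552.

Option 1 is cheaper by 552.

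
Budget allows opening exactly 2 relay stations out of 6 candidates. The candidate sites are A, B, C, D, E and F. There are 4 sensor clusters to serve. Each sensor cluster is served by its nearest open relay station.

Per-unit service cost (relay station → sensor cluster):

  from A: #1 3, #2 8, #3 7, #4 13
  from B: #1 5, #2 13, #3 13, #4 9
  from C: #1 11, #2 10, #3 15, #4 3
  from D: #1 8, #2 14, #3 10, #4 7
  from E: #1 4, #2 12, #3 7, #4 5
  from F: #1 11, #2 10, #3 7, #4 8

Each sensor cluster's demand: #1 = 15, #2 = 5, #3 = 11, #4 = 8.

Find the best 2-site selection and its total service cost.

With exactly 2 open, each sensor cluster uses its cheapest among the chosen.
{A, C}: #1→A 3·15=45, #2→A 8·5=40, #3→A 7·11=77, #4→C 3·8=24. Service cost 186.
{A, E}: service cost 202
{C, E}: service cost 211
Among all 15 size-2 choices, {A, C} is lowest.

Choose A and C; total service cost 186.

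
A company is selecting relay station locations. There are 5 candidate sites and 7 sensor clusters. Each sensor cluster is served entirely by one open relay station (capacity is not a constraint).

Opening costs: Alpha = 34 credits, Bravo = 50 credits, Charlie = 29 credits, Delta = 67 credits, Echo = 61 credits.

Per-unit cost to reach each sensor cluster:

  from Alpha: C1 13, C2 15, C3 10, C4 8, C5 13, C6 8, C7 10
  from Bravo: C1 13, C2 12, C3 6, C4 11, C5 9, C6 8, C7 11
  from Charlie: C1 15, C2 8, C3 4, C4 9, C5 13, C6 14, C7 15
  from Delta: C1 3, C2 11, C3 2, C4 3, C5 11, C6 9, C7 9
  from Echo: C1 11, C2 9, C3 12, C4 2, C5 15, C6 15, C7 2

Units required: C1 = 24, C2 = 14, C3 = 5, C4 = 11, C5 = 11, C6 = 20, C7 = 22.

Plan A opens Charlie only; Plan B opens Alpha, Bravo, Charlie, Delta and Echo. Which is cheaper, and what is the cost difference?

Plan B is cheaper by 613.

Plan A: {Charlie}: C1→Charlie 15·24=360, C2→Charlie 8·14=112, C3→Charlie 4·5=20, C4→Charlie 9·11=99, C5→Charlie 13·11=143, C6→Charlie 14·20=280, C7→Charlie 15·22=330. Service 1344; fixed 29; total 1373.
Plan B: {Alpha, Bravo, Charlie, Delta, Echo}: C1→Delta 3·24=72, C2→Charlie 8·14=112, C3→Delta 2·5=10, C4→Echo 2·11=22, C5→Bravo 9·11=99, C6→Alpha 8·20=160, C7→Echo 2·22=44. Service 519; fixed 241; total 760.
Difference: |1373 − 760| = 613.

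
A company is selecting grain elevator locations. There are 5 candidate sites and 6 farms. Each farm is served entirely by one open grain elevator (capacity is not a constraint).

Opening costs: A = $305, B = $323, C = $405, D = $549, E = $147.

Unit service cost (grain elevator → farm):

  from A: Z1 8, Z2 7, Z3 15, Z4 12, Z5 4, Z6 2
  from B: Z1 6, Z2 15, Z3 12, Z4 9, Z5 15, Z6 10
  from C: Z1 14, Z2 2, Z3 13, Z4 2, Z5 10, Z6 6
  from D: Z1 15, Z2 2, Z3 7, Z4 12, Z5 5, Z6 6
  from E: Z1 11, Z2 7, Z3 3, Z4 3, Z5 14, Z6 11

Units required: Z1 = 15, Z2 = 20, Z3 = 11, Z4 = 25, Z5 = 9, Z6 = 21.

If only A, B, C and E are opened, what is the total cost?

Total cost: 1471

Each farm is assigned to its cheapest site among the open ones.
{A, B, C, E}: Z1→B 6·15=90, Z2→C 2·20=40, Z3→E 3·11=33, Z4→C 2·25=50, Z5→A 4·9=36, Z6→A 2·21=42. Service 291; fixed 1180; total 1471.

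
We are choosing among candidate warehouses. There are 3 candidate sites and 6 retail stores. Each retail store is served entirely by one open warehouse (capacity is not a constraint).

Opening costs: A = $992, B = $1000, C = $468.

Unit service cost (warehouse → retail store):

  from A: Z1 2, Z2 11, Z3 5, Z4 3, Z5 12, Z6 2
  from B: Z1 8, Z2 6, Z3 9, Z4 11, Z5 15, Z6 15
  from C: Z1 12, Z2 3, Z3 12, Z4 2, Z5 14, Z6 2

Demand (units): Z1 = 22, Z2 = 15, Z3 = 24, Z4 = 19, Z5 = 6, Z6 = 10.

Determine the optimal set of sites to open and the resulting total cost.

Open C only; minimum total cost 1207.

For any fixed open set, each retail store goes to its cheapest open site; total = fixed + service.
{C}: Z1→C 12·22=264, Z2→C 3·15=45, Z3→C 12·24=288, Z4→C 2·19=38, Z5→C 14·6=84, Z6→C 2·10=20. Service 739; fixed 468; total 1207.
{A}: Z1→A 2·22=44, Z2→A 11·15=165, Z3→A 5·24=120, Z4→A 3·19=57, Z5→A 12·6=72, Z6→A 2·10=20. Service 478; fixed 992; total 1470.
{A, C}: service 339 + fixed 1460 = 1799
{A, B, C}: service 339 + fixed 2460 = 2799
No other subset beats 1207.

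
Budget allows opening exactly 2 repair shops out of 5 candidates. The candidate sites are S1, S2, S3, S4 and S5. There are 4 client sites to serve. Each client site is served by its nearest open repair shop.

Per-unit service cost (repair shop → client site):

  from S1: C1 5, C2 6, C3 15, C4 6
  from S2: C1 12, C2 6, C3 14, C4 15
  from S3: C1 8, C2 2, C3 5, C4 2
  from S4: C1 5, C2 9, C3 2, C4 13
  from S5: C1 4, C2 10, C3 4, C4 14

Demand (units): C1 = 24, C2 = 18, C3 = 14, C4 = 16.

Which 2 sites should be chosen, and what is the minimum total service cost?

With exactly 2 open, each client site uses its cheapest among the chosen.
{S3, S4}: C1→S4 5·24=120, C2→S3 2·18=36, C3→S4 2·14=28, C4→S3 2·16=32. Service cost 216.
{S3, S5}: service cost 220
{S1, S3}: service cost 258
Among all 10 size-2 choices, {S3, S4} is lowest.

Choose S3 and S4; total service cost 216.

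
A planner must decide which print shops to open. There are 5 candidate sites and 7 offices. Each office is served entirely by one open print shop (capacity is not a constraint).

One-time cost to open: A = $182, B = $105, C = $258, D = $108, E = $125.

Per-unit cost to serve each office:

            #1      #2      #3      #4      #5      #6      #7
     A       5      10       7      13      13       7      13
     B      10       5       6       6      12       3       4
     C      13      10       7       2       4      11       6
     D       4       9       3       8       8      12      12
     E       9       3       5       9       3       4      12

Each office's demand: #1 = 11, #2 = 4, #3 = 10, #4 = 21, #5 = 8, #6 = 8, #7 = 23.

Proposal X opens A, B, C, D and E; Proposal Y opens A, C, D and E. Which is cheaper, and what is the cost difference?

Proposal Y is cheaper by 51.

Proposal X: {A, B, C, D, E}: #1→D 4·11=44, #2→E 3·4=12, #3→D 3·10=30, #4→C 2·21=42, #5→E 3·8=24, #6→B 3·8=24, #7→B 4·23=92. Service 268; fixed 778; total 1046.
Proposal Y: {A, C, D, E}: #1→D 4·11=44, #2→E 3·4=12, #3→D 3·10=30, #4→C 2·21=42, #5→E 3·8=24, #6→E 4·8=32, #7→C 6·23=138. Service 322; fixed 673; total 995.
Difference: |1046 − 995| = 51.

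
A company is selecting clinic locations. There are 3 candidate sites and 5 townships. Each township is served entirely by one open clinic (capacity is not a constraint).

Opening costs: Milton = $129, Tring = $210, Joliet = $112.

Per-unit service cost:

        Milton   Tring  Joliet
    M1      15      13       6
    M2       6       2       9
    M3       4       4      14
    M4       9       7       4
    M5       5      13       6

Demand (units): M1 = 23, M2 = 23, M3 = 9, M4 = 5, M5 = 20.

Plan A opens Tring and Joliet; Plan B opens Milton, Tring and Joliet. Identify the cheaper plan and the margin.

Plan A: {Tring, Joliet}: M1→Joliet 6·23=138, M2→Tring 2·23=46, M3→Tring 4·9=36, M4→Joliet 4·5=20, M5→Joliet 6·20=120. Service 360; fixed 322; total 682.
Plan B: {Milton, Tring, Joliet}: M1→Joliet 6·23=138, M2→Tring 2·23=46, M3→Milton 4·9=36, M4→Joliet 4·5=20, M5→Milton 5·20=100. Service 340; fixed 451; total 791.
Difference: |682 − 791| = 109.

Plan A is cheaper by 109.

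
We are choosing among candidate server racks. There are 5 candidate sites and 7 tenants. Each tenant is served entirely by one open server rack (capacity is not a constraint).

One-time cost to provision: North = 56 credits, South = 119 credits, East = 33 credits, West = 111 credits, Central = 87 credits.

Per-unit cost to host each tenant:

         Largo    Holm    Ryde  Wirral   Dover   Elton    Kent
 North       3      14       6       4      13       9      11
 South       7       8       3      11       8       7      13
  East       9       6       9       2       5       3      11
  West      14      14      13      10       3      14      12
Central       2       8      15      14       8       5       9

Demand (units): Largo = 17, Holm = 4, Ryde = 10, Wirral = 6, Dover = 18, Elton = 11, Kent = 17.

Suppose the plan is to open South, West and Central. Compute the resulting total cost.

Each tenant is assigned to its cheapest site among the open ones.
{South, West, Central}: Largo→Central 2·17=34, Holm→South 8·4=32, Ryde→South 3·10=30, Wirral→West 10·6=60, Dover→West 3·18=54, Elton→Central 5·11=55, Kent→Central 9·17=153. Service 418; fixed 317; total 735.

Total cost: 735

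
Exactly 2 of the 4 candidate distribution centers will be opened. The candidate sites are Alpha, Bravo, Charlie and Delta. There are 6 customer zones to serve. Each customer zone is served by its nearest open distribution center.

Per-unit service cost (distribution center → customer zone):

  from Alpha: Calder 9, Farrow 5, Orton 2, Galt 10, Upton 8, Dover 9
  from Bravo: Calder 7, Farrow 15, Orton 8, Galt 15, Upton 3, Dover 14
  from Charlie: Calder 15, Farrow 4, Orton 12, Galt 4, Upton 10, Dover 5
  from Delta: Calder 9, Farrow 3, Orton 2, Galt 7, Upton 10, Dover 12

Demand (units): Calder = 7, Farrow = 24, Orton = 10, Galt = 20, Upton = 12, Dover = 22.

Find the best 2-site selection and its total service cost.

Choose Bravo and Charlie; total service cost 451.

With exactly 2 open, each customer zone uses its cheapest among the chosen.
{Bravo, Charlie}: Calder→Bravo 7·7=49, Farrow→Charlie 4·24=96, Orton→Bravo 8·10=80, Galt→Charlie 4·20=80, Upton→Bravo 3·12=36, Dover→Charlie 5·22=110. Service cost 451.
{Alpha, Charlie}: service cost 465
{Charlie, Delta}: service cost 465
Among all 6 size-2 choices, {Bravo, Charlie} is lowest.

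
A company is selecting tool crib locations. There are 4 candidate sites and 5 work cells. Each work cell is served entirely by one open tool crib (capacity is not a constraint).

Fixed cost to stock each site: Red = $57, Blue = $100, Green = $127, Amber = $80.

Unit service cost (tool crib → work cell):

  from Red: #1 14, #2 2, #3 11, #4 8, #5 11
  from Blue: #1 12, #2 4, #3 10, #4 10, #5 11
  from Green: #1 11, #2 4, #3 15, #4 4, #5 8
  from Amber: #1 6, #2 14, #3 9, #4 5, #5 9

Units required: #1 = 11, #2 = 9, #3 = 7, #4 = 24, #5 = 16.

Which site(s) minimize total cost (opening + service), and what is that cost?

For any fixed open set, each work cell goes to its cheapest open site; total = fixed + service.
{Red, Amber}: #1→Amber 6·11=66, #2→Red 2·9=18, #3→Amber 9·7=63, #4→Amber 5·24=120, #5→Amber 9·16=144. Service 411; fixed 137; total 548.
{Green, Amber}: #1→Amber 6·11=66, #2→Green 4·9=36, #3→Amber 9·7=63, #4→Green 4·24=96, #5→Green 8·16=128. Service 389; fixed 207; total 596.
{Amber}: service 519 + fixed 80 = 599
{Red, Blue, Green, Amber}: #1→Amber 6·11=66, #2→Red 2·9=18, #3→Amber 9·7=63, #4→Green 4·24=96, #5→Green 8·16=128. Service 371; fixed 364; total 735.
No other subset beats 548.

Open Red and Amber; minimum total cost 548.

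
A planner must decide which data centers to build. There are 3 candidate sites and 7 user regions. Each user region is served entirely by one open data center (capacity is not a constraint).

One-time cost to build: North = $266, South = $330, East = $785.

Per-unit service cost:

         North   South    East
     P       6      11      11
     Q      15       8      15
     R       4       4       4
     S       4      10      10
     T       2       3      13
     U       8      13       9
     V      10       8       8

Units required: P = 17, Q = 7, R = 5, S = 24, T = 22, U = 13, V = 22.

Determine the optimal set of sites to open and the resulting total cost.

For any fixed open set, each user region goes to its cheapest open site; total = fixed + service.
{North}: P→North 6·17=102, Q→North 15·7=105, R→North 4·5=20, S→North 4·24=96, T→North 2·22=44, U→North 8·13=104, V→North 10·22=220. Service 691; fixed 266; total 957.
{North, South}: P→North 6·17=102, Q→South 8·7=56, R→North 4·5=20, S→North 4·24=96, T→North 2·22=44, U→North 8·13=104, V→South 8·22=176. Service 598; fixed 596; total 1194.
{South}: P→South 11·17=187, Q→South 8·7=56, R→South 4·5=20, S→South 10·24=240, T→South 3·22=66, U→South 13·13=169, V→South 8·22=176. Service 914; fixed 330; total 1244.
{North, South, East}: service 598 + fixed 1381 = 1979
(All 7 nonempty subsets were checked; North only is lowest.)

Open North only; minimum total cost 957.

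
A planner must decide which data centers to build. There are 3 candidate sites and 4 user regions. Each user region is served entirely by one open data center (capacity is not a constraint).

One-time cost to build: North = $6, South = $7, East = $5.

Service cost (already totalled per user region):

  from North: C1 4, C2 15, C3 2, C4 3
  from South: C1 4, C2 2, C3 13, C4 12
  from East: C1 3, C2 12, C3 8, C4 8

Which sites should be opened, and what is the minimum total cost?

For any fixed open set, each user region goes to its cheapest open site; total = fixed + service.
{North, South}: C1→North 4, C2→South 2, C3→North 2, C4→North 3. Service 11; fixed 13; total 24.
{North, South, East}: C1→East 3, C2→South 2, C3→North 2, C4→North 3. Service 10; fixed 18; total 28.
{North}: C1→North 4, C2→North 15, C3→North 2, C4→North 3. Service 24; fixed 6; total 30.
{East}: C1→East 3, C2→East 12, C3→East 8, C4→East 8. Service 31; fixed 5; total 36.
(All 7 nonempty subsets were checked; North and South is lowest.)

Open North and South; minimum total cost 24.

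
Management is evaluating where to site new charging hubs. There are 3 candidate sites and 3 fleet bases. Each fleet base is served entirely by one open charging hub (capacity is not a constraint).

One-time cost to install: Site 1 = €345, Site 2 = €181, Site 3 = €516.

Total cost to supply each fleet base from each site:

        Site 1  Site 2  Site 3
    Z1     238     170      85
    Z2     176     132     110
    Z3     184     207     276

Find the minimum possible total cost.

Minimum total cost: 690

For any fixed open set, each fleet base goes to its cheapest open site; total = fixed + service.
{Site 2}: Z1→Site 2 170, Z2→Site 2 132, Z3→Site 2 207. Service 509; fixed 181; total 690.
{Site 1}: service 598 + fixed 345 = 943
{Site 3}: Z1→Site 3 85, Z2→Site 3 110, Z3→Site 3 276. Service 471; fixed 516; total 987.
{Site 1, Site 2, Site 3}: service 379 + fixed 1042 = 1421
(All 7 nonempty subsets were checked; Site 2 only is lowest.)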